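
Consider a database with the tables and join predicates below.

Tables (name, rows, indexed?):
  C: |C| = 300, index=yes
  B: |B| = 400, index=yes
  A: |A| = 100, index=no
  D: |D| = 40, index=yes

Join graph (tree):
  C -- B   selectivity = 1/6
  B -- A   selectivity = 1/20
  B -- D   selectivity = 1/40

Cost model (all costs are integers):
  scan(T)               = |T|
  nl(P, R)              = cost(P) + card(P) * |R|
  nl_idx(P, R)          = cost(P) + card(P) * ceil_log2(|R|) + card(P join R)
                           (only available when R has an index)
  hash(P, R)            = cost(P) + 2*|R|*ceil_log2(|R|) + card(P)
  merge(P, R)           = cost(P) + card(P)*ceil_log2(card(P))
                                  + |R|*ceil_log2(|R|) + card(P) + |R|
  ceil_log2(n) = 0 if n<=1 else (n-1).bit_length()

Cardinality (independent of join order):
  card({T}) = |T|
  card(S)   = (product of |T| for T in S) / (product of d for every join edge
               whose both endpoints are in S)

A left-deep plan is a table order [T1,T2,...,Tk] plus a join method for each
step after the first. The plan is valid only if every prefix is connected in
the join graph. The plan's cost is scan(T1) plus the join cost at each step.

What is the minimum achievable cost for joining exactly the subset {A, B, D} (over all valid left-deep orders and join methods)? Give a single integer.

2600

Selinger DP over subsets of {A,B,D}:
  {B}: scan cost=400, card=400
  {A}: scan cost=100, card=100
  {D}: scan cost=40, card=40
  {AB}: card=2000; try (A,hash)→2200, (B,nl_idx)→3000, (B,merge)→4900, (A,merge)→5200, (B,hash)→7400, (B,nl)→40100 …(+1); best=2200 via (A,hash)
  {BD}: card=400; try (B,nl_idx)→800, (D,hash)→1280, (D,nl_idx)→3200, (B,merge)→4320, (D,merge)→4680, (B,hash)→7280 …(+2); best=800 via (B,nl_idx)
  {ABD}: card=2000; try (A,hash)→2600, (D,hash)→4680, (A,merge)→5600, (D,nl_idx)→16200, (D,merge)→26480, (A,nl)→40800 …(+1); best=2600 via (A,hash)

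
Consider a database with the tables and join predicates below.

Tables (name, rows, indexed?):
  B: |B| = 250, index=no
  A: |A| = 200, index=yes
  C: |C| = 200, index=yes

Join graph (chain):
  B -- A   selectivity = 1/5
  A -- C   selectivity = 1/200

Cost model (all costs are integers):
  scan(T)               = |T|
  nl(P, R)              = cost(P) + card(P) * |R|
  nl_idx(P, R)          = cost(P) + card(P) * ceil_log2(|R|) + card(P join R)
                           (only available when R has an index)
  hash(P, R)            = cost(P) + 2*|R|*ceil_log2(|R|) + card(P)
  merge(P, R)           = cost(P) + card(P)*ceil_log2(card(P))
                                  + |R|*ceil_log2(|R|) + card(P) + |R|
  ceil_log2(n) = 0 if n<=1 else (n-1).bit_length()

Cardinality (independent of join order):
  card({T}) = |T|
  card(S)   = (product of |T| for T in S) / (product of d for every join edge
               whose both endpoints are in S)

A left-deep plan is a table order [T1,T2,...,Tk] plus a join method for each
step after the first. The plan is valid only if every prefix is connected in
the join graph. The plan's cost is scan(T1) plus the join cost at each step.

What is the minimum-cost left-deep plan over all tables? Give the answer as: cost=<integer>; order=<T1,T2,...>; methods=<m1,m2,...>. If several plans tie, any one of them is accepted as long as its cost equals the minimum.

cost=6050; order=A,C,B; methods=nl_idx,merge

Selinger DP (subsets sized 1..n):
  {B}: scan cost=250, card=250
  {A}: scan cost=200, card=200
  {C}: scan cost=200, card=200
  {AB}: card=10000; try (A,hash)→3700, (B,merge)→4250, (A,merge)→4300, (B,hash)→4400, (A,nl_idx)→12250, (B,nl)→50200 …(+1); best=3700 via (A,hash)
  {AC}: card=200; try (C,nl_idx)→2000, (A,nl_idx)→2000, (C,hash)→3600, (A,hash)→3600, (C,merge)→3800, (A,merge)→3800 …(+2); best=2000 via (C,nl_idx)
  {ABC}: card=10000; try (B,merge)→6050, (B,hash)→6200, (C,hash)→16900, (B,nl)→52000, (C,nl_idx)→93700, (C,merge)→155500 …(+1); best=6050 via (B,merge)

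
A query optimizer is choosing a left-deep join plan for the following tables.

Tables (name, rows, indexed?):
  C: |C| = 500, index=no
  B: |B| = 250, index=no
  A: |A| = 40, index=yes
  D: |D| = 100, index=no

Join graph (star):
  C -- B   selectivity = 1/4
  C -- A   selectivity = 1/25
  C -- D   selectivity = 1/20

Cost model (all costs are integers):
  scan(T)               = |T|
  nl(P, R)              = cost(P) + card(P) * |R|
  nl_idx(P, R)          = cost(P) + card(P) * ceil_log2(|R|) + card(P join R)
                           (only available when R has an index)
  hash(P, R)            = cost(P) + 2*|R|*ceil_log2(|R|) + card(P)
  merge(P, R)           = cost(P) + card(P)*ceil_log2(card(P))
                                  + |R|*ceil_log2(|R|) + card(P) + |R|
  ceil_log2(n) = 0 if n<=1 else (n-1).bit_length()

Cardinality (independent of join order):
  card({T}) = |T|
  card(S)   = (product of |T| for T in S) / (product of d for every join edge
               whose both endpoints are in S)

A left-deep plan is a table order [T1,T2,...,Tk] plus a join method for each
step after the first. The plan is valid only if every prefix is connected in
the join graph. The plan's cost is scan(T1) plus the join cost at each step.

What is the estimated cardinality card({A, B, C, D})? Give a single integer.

250000

Tables in S: A(40), B(250), C(500), D(100)
Edges inside S: C-B(d=4), C-A(d=25), C-D(d=20)
numerator = 40 * 250 * 500 * 100 = 500000000
denominator = 4 * 25 * 20 = 2000
card(S) = 500000000 / 2000 = 250000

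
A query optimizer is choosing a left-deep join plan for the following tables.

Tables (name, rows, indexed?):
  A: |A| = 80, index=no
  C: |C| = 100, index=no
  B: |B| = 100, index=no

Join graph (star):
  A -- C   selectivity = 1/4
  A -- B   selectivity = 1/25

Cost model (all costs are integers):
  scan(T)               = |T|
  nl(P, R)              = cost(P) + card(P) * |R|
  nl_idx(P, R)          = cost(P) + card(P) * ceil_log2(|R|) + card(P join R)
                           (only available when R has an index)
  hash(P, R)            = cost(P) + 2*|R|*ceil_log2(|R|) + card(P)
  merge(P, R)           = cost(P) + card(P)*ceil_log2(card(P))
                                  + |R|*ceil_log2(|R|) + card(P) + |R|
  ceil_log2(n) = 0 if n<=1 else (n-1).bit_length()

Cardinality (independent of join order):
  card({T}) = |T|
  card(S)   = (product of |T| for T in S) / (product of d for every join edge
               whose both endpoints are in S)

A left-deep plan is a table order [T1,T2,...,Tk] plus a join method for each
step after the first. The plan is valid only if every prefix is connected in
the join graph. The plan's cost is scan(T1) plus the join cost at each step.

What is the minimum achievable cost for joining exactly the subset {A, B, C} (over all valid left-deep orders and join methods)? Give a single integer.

Selinger DP over subsets of {A,B,C}:
  {A}: scan cost=80, card=80
  {C}: scan cost=100, card=100
  {B}: scan cost=100, card=100
  {AC}: card=2000; try (A,hash)→1320, (C,merge)→1520, (A,merge)→1540, (C,hash)→1560, (C,nl)→8080, (A,nl)→8100; best=1320 via (A,hash)
  {AB}: card=320; try (A,hash)→1320, (B,merge)→1520, (A,merge)→1540, (B,hash)→1560, (B,nl)→8080, (A,nl)→8100; best=1320 via (A,hash)
  {ABC}: card=8000; try (C,hash)→3040, (B,hash)→4720, (C,merge)→5320, (B,merge)→26120, (C,nl)→33320, (B,nl)→201320; best=3040 via (C,hash)

3040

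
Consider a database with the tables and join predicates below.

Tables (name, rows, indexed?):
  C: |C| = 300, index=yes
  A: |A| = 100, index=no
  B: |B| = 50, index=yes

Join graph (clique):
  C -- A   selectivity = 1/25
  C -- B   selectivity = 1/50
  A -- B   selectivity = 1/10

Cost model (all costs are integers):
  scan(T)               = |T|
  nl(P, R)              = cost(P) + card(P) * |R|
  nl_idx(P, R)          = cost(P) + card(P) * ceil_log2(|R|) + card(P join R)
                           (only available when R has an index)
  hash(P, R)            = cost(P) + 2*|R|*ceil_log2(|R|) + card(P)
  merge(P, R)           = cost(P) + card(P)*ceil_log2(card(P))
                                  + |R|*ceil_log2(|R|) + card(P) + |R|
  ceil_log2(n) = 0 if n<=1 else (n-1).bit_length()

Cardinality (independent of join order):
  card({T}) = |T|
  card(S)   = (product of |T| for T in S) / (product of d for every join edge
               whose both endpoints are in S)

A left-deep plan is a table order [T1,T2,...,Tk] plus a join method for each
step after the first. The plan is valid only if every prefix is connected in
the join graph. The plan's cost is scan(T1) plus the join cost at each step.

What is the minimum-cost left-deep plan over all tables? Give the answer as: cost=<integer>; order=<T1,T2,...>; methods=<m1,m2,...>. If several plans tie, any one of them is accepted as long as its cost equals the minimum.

cost=2500; order=B,C,A; methods=nl_idx,hash

Selinger DP (subsets sized 1..n):
  {C}: scan cost=300, card=300
  {A}: scan cost=100, card=100
  {B}: scan cost=50, card=50
  {AC}: card=1200; try (A,hash)→2000, (C,nl_idx)→2200, (C,merge)→3900, (A,merge)→4100, (C,hash)→5600, (C,nl)→30100 …(+1); best=2000 via (A,hash)
  {BC}: card=300; try (C,nl_idx)→800, (B,hash)→1200, (B,nl_idx)→2400, (C,merge)→3400, (B,merge)→3650, (C,hash)→5500 …(+2); best=800 via (C,nl_idx)
  {AB}: card=500; try (B,hash)→800, (B,nl_idx)→1200, (A,merge)→1200, (B,merge)→1250, (A,hash)→1500, (A,nl)→5050 …(+1); best=800 via (B,hash)
  {ABC}: card=120; try (A,hash)→2500, (B,hash)→3800, (A,merge)→4600, (C,nl_idx)→5420, (C,hash)→6700, (C,merge)→8800 …(+5); best=2500 via (A,hash)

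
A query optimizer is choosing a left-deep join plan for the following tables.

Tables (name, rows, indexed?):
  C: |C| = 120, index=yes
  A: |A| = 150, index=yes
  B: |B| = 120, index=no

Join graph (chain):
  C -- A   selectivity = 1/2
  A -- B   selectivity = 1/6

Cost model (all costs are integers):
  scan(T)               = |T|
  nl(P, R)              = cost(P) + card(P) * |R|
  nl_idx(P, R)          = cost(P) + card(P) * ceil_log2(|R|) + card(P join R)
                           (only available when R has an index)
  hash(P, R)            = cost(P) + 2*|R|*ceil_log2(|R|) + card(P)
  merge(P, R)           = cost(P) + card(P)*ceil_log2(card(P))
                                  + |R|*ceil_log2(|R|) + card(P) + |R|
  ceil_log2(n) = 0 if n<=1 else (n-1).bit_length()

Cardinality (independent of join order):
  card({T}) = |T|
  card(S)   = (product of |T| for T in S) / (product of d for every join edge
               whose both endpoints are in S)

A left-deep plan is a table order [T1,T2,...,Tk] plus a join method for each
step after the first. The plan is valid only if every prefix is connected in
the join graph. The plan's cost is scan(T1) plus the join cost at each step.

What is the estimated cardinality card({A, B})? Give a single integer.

3000

Tables in S: A(150), B(120)
Edges inside S: A-B(d=6)
numerator = 150 * 120 = 18000
denominator = 6 = 6
card(S) = 18000 / 6 = 3000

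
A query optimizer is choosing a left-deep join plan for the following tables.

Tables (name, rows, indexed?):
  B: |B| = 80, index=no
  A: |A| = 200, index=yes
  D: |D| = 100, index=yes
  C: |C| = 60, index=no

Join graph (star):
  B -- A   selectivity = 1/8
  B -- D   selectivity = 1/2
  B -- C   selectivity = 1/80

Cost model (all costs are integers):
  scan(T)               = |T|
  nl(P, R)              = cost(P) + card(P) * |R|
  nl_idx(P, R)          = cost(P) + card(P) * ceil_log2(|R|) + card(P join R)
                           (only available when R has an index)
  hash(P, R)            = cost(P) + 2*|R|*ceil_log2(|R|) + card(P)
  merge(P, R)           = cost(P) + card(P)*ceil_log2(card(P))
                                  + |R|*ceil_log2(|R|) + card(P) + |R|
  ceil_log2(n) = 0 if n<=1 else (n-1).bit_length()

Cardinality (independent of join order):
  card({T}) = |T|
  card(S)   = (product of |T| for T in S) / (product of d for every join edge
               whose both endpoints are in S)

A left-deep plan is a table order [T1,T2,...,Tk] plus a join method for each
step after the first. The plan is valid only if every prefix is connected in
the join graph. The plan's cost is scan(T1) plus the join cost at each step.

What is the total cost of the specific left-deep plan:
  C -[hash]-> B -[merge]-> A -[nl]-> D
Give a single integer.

153460

step 1: scan C: cost=60, card=60
step 2: join B via hash
    card(P join B) = 60*80/(80) = 60
    cost = 60 + 2*80*7 + 60 = 1240
step 3: join A via merge
    card(P join A) = 60*200/(8) = 1500
    cost = 1240 + 60*6 + 200*8 + 60 + 200 = 3460
step 4: join D via nl
    card(P join D) = 1500*100/(2) = 75000
    cost = 3460 + 1500*100 = 153460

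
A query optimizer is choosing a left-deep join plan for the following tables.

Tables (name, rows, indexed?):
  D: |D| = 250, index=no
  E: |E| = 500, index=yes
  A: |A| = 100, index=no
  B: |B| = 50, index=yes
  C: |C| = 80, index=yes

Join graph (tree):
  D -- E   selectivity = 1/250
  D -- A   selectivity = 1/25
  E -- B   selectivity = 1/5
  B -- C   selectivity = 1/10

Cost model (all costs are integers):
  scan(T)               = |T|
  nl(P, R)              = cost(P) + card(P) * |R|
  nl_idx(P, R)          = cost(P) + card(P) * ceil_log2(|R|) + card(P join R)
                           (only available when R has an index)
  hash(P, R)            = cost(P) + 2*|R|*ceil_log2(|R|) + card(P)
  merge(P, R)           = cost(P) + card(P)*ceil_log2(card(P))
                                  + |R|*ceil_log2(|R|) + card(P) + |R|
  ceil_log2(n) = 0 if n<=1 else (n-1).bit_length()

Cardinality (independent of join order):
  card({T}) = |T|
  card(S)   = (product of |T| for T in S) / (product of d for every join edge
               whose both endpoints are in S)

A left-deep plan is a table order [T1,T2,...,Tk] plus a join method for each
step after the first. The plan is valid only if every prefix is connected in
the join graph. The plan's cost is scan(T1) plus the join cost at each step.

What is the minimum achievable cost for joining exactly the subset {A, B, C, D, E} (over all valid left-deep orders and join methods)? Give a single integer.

Selinger DP over subsets of {A,B,C,D,E}:
  {D}: scan cost=250, card=250
  {E}: scan cost=500, card=500
  {A}: scan cost=100, card=100
  {B}: scan cost=50, card=50
  {C}: scan cost=80, card=80
  {DE}: card=500; try (E,nl_idx)→3000, (D,hash)→5000, (E,merge)→7500, (D,merge)→7750, (E,hash)→9500, (E,nl)→125250 …(+1); best=3000 via (E,nl_idx)
  {AD}: card=1000; try (A,hash)→1900, (D,merge)→3150, (A,merge)→3300, (D,hash)→4200, (D,nl)→25100, (A,nl)→25250; best=1900 via (A,hash)
  {BE}: card=5000; try (B,hash)→1600, (E,merge)→5400, (E,nl_idx)→5500, (B,merge)→5850, (B,nl_idx)→8500, (E,hash)→9100 …(+2); best=1600 via (B,hash)
  {BC}: card=400; try (B,hash)→760, (C,nl_idx)→800, (B,nl_idx)→960, (C,merge)→1040, (B,merge)→1070, (C,hash)→1220 …(+2); best=760 via (B,hash)
  {ADE}: card=2000; try (A,hash)→4900, (A,merge)→8800, (E,hash)→11900, (E,nl_idx)→12900, (E,merge)→17900, (A,nl)→53000 …(+1); best=4900 via (A,hash)
  {BDE}: card=5000; try (B,hash)→4100, (B,merge)→8350, (D,hash)→10600, (B,nl_idx)→11000, (B,nl)→28000, (D,merge)→73850 …(+1); best=4100 via (B,hash)
  {BCE}: card=40000; try (C,hash)→7720, (E,merge)→9760, (E,hash)→10160, (E,nl_idx)→44360, (C,merge)→72240, (C,nl_idx)→76600 …(+2); best=7720 via (C,hash)
  {ABDE}: card=20000; try (B,hash)→7500, (A,hash)→10500, (B,merge)→29250, (B,nl_idx)→36900, (A,merge)→74900, (B,nl)→104900 …(+1); best=7500 via (B,hash)
  {BCDE}: card=40000; try (C,hash)→10220, (D,hash)→51720, (C,merge)→74740, (C,nl_idx)→79100, (C,nl)→404100, (D,merge)→689970 …(+1); best=10220 via (C,hash)
  {ABCDE}: card=160000; try (C,hash)→28620, (A,hash)→51620, (C,nl_idx)→307500, (C,merge)→328140, (A,merge)→691020, (C,nl)→1607500 …(+1); best=28620 via (C,hash)

28620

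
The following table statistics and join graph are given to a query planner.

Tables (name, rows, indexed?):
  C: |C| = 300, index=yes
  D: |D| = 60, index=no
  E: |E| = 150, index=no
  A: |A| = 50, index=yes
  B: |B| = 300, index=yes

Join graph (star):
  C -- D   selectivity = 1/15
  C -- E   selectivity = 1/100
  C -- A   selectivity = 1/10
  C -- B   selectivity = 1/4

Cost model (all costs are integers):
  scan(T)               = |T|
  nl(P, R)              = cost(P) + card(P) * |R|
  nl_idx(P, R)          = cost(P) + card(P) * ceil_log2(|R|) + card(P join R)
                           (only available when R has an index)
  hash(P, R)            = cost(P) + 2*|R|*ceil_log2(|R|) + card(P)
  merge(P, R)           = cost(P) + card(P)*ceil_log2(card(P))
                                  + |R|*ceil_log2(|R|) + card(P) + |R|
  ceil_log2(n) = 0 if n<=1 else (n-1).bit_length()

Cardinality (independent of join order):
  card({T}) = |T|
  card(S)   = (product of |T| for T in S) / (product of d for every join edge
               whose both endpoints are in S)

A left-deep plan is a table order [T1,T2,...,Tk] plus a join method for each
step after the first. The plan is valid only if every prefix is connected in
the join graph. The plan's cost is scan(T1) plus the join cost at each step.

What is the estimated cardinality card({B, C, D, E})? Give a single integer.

135000

Tables in S: B(300), C(300), D(60), E(150)
Edges inside S: C-D(d=15), C-E(d=100), C-B(d=4)
numerator = 300 * 300 * 60 * 150 = 810000000
denominator = 15 * 100 * 4 = 6000
card(S) = 810000000 / 6000 = 135000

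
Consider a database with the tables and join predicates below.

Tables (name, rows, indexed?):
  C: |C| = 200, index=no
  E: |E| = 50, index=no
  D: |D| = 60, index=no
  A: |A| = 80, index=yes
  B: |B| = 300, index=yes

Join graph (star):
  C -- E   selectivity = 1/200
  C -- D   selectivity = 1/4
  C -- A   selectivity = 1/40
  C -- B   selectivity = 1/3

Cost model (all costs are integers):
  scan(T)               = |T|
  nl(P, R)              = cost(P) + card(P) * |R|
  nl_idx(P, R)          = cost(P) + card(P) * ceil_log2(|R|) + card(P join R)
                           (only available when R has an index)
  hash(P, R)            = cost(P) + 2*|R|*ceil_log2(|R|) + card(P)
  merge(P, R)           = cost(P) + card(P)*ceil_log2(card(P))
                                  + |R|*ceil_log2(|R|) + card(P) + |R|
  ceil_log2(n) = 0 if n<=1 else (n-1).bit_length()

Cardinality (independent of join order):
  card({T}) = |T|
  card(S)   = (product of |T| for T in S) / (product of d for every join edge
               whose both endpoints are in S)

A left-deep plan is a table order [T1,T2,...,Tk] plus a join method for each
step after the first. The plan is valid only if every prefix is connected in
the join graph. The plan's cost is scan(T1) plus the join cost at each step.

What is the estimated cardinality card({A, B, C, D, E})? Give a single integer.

Tables in S: A(80), B(300), C(200), D(60), E(50)
Edges inside S: C-E(d=200), C-D(d=4), C-A(d=40), C-B(d=3)
numerator = 80 * 300 * 200 * 60 * 50 = 14400000000
denominator = 200 * 4 * 40 * 3 = 96000
card(S) = 14400000000 / 96000 = 150000

150000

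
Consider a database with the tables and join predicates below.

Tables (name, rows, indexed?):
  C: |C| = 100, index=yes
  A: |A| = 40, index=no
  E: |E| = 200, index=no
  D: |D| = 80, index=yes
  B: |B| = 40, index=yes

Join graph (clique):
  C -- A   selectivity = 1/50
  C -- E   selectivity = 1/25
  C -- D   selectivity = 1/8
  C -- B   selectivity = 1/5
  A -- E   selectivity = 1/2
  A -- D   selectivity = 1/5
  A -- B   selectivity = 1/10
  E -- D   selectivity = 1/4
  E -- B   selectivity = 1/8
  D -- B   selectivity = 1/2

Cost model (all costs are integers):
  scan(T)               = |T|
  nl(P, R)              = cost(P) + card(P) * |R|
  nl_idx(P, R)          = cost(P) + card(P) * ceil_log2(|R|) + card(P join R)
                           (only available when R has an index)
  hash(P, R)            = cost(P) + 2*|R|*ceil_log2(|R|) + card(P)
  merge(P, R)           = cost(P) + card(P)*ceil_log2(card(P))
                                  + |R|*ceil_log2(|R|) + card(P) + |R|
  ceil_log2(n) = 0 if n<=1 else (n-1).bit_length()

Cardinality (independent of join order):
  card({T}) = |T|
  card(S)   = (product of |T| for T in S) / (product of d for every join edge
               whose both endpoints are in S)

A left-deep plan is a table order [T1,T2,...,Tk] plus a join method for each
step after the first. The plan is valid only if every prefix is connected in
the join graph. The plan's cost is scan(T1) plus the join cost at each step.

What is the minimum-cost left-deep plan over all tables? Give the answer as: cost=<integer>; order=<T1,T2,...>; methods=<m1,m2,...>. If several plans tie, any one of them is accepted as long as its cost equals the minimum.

Selinger DP (subsets sized 1..n):
  {C}: scan cost=100, card=100
  {A}: scan cost=40, card=40
  {E}: scan cost=200, card=200
  {D}: scan cost=80, card=80
  {B}: scan cost=40, card=40
  {AC}: card=80; try (C,nl_idx)→400, (A,hash)→680, (C,merge)→1120, (A,merge)→1180, (C,hash)→1480, (C,nl)→4040 …(+1); best=400 via (C,nl_idx)
  {CE}: card=800; try (C,hash)→1800, (C,nl_idx)→2400, (E,merge)→2700, (C,merge)→2800, (E,hash)→3400, (E,nl)→20100 …(+1); best=1800 via (C,hash)
  {CD}: card=1000; try (D,hash)→1320, (C,merge)→1520, (D,merge)→1540, (C,hash)→1560, (C,nl_idx)→1640, (D,nl_idx)→1800 …(+2); best=1320 via (D,hash)
  {BC}: card=800; try (B,hash)→680, (C,merge)→1120, (C,nl_idx)→1120, (B,merge)→1180, (C,hash)→1480, (B,nl_idx)→1500 …(+2); best=680 via (B,hash)
  {AE}: card=4000; try (A,hash)→880, (E,merge)→2120, (A,merge)→2280, (E,hash)→3280, (E,nl)→8040, (A,nl)→8200; best=880 via (A,hash)
  {AD}: card=640; try (A,hash)→640, (D,merge)→960, (D,nl_idx)→960, (A,merge)→1000, (D,hash)→1200, (D,nl)→3240 …(+1); best=640 via (A,hash)
  {AB}: card=160; try (B,nl_idx)→440, (B,hash)→560, (A,hash)→560, (B,merge)→600, (A,merge)→600, (B,nl)→1640 …(+1); best=440 via (B,nl_idx)
  {DE}: card=4000; try (D,hash)→1520, (E,merge)→2520, (D,merge)→2640, (E,hash)→3360, (D,nl_idx)→5600, (E,nl)→16080 …(+1); best=1520 via (D,hash)
  {BE}: card=1000; try (B,hash)→880, (E,merge)→2120, (B,merge)→2280, (B,nl_idx)→2400, (E,hash)→3280, (E,nl)→8040 …(+1); best=880 via (B,hash)
  {BD}: card=1600; try (B,hash)→640, (D,merge)→960, (B,merge)→1000, (D,hash)→1200, (D,nl_idx)→1920, (B,nl_idx)→2160 …(+2); best=640 via (B,hash)
  {ACE}: card=320; try (E,merge)→2840, (A,hash)→3080, (E,hash)→3680, (C,hash)→6280, (A,merge)→10880, (E,nl)→16400 …(+4); best=2840 via (E,merge)
  {ACD}: card=160; try (D,nl_idx)→1120, (D,hash)→1600, (D,merge)→1680, (C,hash)→2680, (A,hash)→2800, (C,nl_idx)→5280 …(+5); best=1120 via (D,nl_idx)
  {ABC}: card=64; try (B,nl_idx)→944, (B,hash)→960, (B,merge)→1320, (C,nl_idx)→1624, (A,hash)→1960, (C,hash)→2000 …(+5); best=944 via (B,nl_idx)
  {CDE}: card=2000; try (D,hash)→3720, (E,hash)→5520, (C,hash)→6920, (D,nl_idx)→9400, (D,merge)→11240, (E,merge)→14120 …(+5); best=3720 via (D,hash)
  {BCE}: card=800; try (B,hash)→3080, (C,hash)→3280, (E,hash)→4680, (B,nl_idx)→7400, (C,nl_idx)→8680, (B,merge)→10880 …(+5); best=3080 via (B,hash)
  {BCD}: card=4000; try (D,hash)→2600, (B,hash)→2800, (C,hash)→3640, (D,merge)→10120, (D,nl_idx)→10280, (B,nl_idx)→11320 …(+6); best=2600 via (D,hash)
  {ADE}: card=16000; try (E,hash)→4480, (D,hash)→6000, (A,hash)→6000, (E,merge)→9480, (D,nl_idx)→44880, (D,merge)→53520 …(+4); best=4480 via (E,hash)
  {ABE}: card=2000; try (A,hash)→2360, (E,merge)→3680, (E,hash)→3800, (B,hash)→5360, (A,merge)→12160, (B,nl_idx)→26880 …(+4); best=2360 via (A,hash)
  {ABD}: card=1280; try (D,hash)→1720, (B,hash)→1760, (D,merge)→2520, (A,hash)→2720, (D,nl_idx)→2840, (B,nl_idx)→5760 …(+5); best=1720 via (D,hash)
  {BDE}: card=10000; try (D,hash)→3000, (E,hash)→5440, (B,hash)→6000, (D,merge)→12520, (D,nl_idx)→17880, (E,merge)→21640 …(+5); best=3000 via (D,hash)
  {ACDE}: card=160; try (D,hash)→4280, (E,merge)→4360, (E,hash)→4480, (D,nl_idx)→5240, (A,hash)→6200, (D,merge)→6680 …(+8); best=4280 via (D,hash)
  {ABCE}: card=32; try (E,merge)→3192, (B,hash)→3640, (E,hash)→4208, (A,hash)→4360, (B,nl_idx)→4792, (C,hash)→5760 …(+8); best=3192 via (E,merge)
  {ABCD}: card=64; try (D,nl_idx)→1456, (B,hash)→1760, (D,merge)→2032, (D,hash)→2128, (B,nl_idx)→2144, (B,merge)→2840 …(+9); best=1456 via (D,nl_idx)
  {BCDE}: card=1000; try (D,hash)→5000, (B,hash)→6200, (D,nl_idx)→9680, (E,hash)→9800, (D,merge)→12520, (C,hash)→14400 …(+9); best=5000 via (D,hash)
  {ABDE}: card=4000; try (D,hash)→5480, (E,hash)→6200, (A,hash)→13480, (E,merge)→18880, (D,nl_idx)→20360, (B,hash)→20960 …(+8); best=5480 via (D,hash)
  {ABCDE}: card=8; try (D,nl_idx)→3424, (E,merge)→3704, (D,merge)→4024, (D,hash)→4344, (E,hash)→4720, (B,hash)→4920 …(+12); best=3424 via (D,nl_idx)

cost=3424; order=A,C,B,E,D; methods=nl_idx,nl_idx,merge,nl_idx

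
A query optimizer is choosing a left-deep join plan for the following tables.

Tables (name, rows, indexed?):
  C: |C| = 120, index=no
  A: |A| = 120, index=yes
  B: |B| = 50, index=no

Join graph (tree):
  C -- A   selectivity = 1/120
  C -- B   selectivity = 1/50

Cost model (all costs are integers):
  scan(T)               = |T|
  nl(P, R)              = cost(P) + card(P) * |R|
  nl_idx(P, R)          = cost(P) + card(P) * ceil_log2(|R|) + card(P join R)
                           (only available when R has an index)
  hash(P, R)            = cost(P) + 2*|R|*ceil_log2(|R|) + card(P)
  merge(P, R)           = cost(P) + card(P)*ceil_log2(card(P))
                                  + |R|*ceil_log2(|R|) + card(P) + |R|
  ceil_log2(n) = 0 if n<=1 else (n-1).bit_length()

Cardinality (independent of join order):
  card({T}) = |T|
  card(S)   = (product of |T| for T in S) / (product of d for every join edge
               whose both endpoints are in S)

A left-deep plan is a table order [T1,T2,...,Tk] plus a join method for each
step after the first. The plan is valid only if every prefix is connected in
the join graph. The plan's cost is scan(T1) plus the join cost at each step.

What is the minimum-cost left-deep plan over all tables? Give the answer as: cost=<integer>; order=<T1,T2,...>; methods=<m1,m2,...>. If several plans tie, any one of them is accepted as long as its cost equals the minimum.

cost=1800; order=C,A,B; methods=nl_idx,hash

Selinger DP (subsets sized 1..n):
  {C}: scan cost=120, card=120
  {A}: scan cost=120, card=120
  {B}: scan cost=50, card=50
  {AC}: card=120; try (A,nl_idx)→1080, (C,hash)→1920, (A,hash)→1920, (C,merge)→2040, (A,merge)→2040, (C,nl)→14520 …(+1); best=1080 via (A,nl_idx)
  {BC}: card=120; try (B,hash)→840, (C,merge)→1360, (B,merge)→1430, (C,hash)→1780, (C,nl)→6050, (B,nl)→6120; best=840 via (B,hash)
  {ABC}: card=120; try (B,hash)→1800, (A,nl_idx)→1800, (B,merge)→2390, (A,hash)→2640, (A,merge)→2760, (B,nl)→7080 …(+1); best=1800 via (B,hash)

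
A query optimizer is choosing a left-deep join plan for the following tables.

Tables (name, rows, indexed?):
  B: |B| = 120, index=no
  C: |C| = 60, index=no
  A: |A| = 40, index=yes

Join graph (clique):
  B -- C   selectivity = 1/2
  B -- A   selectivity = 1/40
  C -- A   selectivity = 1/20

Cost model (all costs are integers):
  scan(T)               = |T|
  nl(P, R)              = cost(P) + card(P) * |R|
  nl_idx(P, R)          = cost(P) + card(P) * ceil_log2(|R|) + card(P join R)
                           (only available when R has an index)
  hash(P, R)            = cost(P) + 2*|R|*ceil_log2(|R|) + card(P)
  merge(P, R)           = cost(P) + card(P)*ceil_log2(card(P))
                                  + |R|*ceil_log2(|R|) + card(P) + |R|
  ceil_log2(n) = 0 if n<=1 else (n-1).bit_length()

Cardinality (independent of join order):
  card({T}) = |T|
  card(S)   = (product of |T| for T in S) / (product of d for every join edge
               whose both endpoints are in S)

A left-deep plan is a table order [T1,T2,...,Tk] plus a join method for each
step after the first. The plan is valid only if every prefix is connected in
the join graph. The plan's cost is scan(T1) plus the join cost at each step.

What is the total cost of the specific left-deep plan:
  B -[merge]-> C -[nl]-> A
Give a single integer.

step 1: scan B: cost=120, card=120
step 2: join C via merge
    card(P join C) = 120*60/(2) = 3600
    cost = 120 + 120*7 + 60*6 + 120 + 60 = 1500
step 3: join A via nl
    card(P join A) = 3600*40/(40*20) = 180
    cost = 1500 + 3600*40 = 145500

145500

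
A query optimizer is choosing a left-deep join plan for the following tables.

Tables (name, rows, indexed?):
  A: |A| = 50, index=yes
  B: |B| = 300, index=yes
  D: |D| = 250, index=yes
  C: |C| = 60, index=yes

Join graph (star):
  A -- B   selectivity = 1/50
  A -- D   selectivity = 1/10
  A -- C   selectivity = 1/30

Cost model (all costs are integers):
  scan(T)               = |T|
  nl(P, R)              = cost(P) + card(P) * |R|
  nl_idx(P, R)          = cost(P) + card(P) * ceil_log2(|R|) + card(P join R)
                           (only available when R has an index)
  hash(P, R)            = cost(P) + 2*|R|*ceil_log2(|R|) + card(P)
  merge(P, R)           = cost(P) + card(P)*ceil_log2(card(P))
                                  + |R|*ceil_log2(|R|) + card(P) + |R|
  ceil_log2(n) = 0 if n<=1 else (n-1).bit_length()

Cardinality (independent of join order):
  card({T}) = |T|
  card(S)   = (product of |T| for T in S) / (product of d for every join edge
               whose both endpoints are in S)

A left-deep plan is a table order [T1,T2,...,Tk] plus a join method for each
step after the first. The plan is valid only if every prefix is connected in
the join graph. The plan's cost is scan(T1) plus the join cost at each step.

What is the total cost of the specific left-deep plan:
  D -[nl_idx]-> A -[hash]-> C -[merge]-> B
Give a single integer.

step 1: scan D: cost=250, card=250
step 2: join A via nl_idx
    card(P join A) = 250*50/(10) = 1250
    cost = 250 + 250*6 + 1250 = 3000
step 3: join C via hash
    card(P join C) = 1250*60/(30) = 2500
    cost = 3000 + 2*60*6 + 1250 = 4970
step 4: join B via merge
    card(P join B) = 2500*300/(50) = 15000
    cost = 4970 + 2500*12 + 300*9 + 2500 + 300 = 40470

40470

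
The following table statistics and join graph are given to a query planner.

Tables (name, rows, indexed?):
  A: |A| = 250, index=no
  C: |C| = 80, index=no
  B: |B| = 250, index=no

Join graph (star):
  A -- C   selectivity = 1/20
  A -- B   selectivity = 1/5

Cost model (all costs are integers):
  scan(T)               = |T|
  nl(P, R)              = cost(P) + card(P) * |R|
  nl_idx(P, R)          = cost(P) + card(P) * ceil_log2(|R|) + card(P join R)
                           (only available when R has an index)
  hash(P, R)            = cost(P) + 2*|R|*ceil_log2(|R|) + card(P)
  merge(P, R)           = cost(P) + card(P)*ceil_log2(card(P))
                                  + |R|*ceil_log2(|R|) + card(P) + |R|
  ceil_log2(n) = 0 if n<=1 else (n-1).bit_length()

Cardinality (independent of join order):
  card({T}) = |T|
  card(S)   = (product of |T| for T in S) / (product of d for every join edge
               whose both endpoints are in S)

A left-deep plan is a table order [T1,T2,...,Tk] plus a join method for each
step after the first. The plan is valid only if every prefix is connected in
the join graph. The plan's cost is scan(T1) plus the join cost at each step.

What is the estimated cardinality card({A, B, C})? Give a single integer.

Tables in S: A(250), B(250), C(80)
Edges inside S: A-C(d=20), A-B(d=5)
numerator = 250 * 250 * 80 = 5000000
denominator = 20 * 5 = 100
card(S) = 5000000 / 100 = 50000

50000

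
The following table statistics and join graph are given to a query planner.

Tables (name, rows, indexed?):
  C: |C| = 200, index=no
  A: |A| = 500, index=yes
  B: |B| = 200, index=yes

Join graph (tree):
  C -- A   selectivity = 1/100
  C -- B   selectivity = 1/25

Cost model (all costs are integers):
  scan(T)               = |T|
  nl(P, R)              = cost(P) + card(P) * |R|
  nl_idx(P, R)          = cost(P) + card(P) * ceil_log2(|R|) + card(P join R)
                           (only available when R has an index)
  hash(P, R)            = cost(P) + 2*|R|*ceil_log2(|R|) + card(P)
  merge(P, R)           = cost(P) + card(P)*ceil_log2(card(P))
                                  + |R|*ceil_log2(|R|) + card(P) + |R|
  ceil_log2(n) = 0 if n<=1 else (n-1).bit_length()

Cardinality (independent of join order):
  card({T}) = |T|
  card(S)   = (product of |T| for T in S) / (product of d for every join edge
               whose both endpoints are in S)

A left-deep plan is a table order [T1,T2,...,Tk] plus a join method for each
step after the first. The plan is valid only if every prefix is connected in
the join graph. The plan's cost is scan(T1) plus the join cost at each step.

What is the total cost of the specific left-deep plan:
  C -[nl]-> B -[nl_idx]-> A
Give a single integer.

step 1: scan C: cost=200, card=200
step 2: join B via nl
    card(P join B) = 200*200/(25) = 1600
    cost = 200 + 200*200 = 40200
step 3: join A via nl_idx
    card(P join A) = 1600*500/(100) = 8000
    cost = 40200 + 1600*9 + 8000 = 62600

62600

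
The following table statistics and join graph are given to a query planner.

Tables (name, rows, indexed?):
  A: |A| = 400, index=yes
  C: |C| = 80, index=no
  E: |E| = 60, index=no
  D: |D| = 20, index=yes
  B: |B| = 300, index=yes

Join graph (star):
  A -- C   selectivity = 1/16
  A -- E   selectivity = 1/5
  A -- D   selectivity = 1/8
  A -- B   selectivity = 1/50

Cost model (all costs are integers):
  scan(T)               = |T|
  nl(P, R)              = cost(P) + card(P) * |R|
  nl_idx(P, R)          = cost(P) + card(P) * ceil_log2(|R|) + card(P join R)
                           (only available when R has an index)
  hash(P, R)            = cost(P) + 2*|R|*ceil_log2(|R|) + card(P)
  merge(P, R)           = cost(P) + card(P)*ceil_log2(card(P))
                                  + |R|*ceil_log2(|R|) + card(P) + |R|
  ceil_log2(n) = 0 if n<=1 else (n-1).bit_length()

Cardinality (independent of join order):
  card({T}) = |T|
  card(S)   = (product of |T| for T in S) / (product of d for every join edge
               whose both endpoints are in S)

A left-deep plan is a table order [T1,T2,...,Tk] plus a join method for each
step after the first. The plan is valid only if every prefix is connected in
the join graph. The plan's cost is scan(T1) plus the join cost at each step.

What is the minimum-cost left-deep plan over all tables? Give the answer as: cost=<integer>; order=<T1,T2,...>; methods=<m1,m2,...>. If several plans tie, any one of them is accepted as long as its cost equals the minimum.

cost=44240; order=A,D,C,B,E; methods=hash,hash,hash,hash

Selinger DP (subsets sized 1..n):
  {A}: scan cost=400, card=400
  {C}: scan cost=80, card=80
  {E}: scan cost=60, card=60
  {D}: scan cost=20, card=20
  {B}: scan cost=300, card=300
  {AC}: card=2000; try (C,hash)→1920, (A,nl_idx)→2800, (A,merge)→4720, (C,merge)→5040, (A,hash)→7360, (A,nl)→32080 …(+1); best=1920 via (C,hash)
  {AE}: card=4800; try (E,hash)→1520, (A,merge)→4480, (E,merge)→4820, (A,nl_idx)→5400, (A,hash)→7320, (A,nl)→24060 …(+1); best=1520 via (E,hash)
  {AD}: card=1000; try (D,hash)→1000, (A,nl_idx)→1200, (D,nl_idx)→3400, (A,merge)→4140, (D,merge)→4520, (A,hash)→7240 …(+2); best=1000 via (D,hash)
  {AB}: card=2400; try (A,nl_idx)→5400, (B,hash)→6200, (B,nl_idx)→6400, (A,merge)→7300, (B,merge)→7400, (A,hash)→7800 …(+2); best=5400 via (A,nl_idx)
  {ACE}: card=24000; try (E,hash)→4640, (C,hash)→7440, (E,merge)→26340, (C,merge)→69360, (E,nl)→121920, (C,nl)→385520; best=4640 via (E,hash)
  {ACD}: card=5000; try (C,hash)→3120, (D,hash)→4120, (C,merge)→12640, (D,nl_idx)→16920, (D,merge)→26040, (D,nl)→41920 …(+1); best=3120 via (C,hash)
  {ABC}: card=12000; try (C,hash)→8920, (B,hash)→9320, (B,merge)→28920, (B,nl_idx)→31920, (C,merge)→37240, (C,nl)→197400 …(+1); best=8920 via (C,hash)
  {ADE}: card=12000; try (E,hash)→2720, (D,hash)→6520, (E,merge)→12420, (D,nl_idx)→37520, (E,nl)→61000, (D,merge)→68840 …(+1); best=2720 via (E,hash)
  {ABE}: card=28800; try (E,hash)→8520, (B,hash)→11720, (E,merge)→37020, (B,merge)→71720, (B,nl_idx)→73520, (E,nl)→149400 …(+1); best=8520 via (E,hash)
  {ABD}: card=6000; try (B,hash)→7400, (D,hash)→8000, (B,merge)→15000, (B,nl_idx)→16000, (D,nl_idx)→23400, (D,merge)→36720 …(+2); best=7400 via (B,hash)
  {ACDE}: card=60000; try (E,hash)→8840, (C,hash)→15840, (D,hash)→28840, (E,merge)→73540, (C,merge)→183360, (D,nl_idx)→184640 …(+4); best=8840 via (E,hash)
  {ABCE}: card=144000; try (E,hash)→21640, (B,hash)→34040, (C,hash)→38440, (E,merge)→189340, (B,nl_idx)→364640, (B,merge)→391640 …(+4); best=21640 via (E,hash)
  {ABCD}: card=30000; try (B,hash)→13520, (C,hash)→14520, (D,hash)→21120, (B,merge)→76120, (B,nl_idx)→78120, (C,merge)→92040 …(+5); best=13520 via (B,hash)
  {ABDE}: card=72000; try (E,hash)→14120, (B,hash)→20120, (D,hash)→37520, (E,merge)→91820, (B,nl_idx)→182720, (B,merge)→185720 …(+5); best=14120 via (E,hash)
  {ABCDE}: card=360000; try (E,hash)→44240, (B,hash)→74240, (C,hash)→87240, (D,hash)→165840, (E,merge)→493940, (B,nl_idx)→908840 …(+8); best=44240 via (E,hash)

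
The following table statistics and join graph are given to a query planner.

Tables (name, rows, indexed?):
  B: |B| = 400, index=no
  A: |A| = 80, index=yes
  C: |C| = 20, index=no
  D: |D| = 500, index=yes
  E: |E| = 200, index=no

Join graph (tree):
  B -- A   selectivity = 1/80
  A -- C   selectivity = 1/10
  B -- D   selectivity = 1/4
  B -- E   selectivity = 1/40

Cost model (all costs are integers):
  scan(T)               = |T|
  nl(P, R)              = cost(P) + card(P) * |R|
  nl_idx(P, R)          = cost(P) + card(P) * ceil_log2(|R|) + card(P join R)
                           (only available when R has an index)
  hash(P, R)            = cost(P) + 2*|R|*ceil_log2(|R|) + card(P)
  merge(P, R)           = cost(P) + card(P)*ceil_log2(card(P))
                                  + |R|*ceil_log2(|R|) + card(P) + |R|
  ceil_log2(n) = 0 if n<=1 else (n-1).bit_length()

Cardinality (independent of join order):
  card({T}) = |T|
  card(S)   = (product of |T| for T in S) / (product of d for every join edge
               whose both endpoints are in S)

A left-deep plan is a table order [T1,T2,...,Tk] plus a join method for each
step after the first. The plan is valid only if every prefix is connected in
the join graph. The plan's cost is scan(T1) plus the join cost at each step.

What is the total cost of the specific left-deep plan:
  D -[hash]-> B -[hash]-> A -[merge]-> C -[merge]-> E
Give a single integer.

2711240

step 1: scan D: cost=500, card=500
step 2: join B via hash
    card(P join B) = 500*400/(4) = 50000
    cost = 500 + 2*400*9 + 500 = 8200
step 3: join A via hash
    card(P join A) = 50000*80/(80) = 50000
    cost = 8200 + 2*80*7 + 50000 = 59320
step 4: join C via merge
    card(P join C) = 50000*20/(10) = 100000
    cost = 59320 + 50000*16 + 20*5 + 50000 + 20 = 909440
step 5: join E via merge
    card(P join E) = 100000*200/(40) = 500000
    cost = 909440 + 100000*17 + 200*8 + 100000 + 200 = 2711240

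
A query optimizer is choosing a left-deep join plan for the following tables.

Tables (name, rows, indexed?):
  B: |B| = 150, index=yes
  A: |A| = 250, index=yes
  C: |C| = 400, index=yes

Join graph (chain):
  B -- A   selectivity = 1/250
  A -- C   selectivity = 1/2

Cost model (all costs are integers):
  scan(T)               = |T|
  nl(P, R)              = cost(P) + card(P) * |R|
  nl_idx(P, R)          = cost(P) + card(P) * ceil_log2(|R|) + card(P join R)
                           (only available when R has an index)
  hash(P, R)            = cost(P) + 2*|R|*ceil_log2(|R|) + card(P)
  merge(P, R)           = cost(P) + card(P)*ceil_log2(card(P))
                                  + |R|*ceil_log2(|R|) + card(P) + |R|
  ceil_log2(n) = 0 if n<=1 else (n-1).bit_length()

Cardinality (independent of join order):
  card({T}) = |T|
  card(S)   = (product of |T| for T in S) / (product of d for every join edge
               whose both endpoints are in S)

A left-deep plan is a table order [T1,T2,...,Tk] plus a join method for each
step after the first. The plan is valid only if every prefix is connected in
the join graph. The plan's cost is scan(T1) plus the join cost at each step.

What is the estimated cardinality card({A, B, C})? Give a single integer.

30000

Tables in S: A(250), B(150), C(400)
Edges inside S: B-A(d=250), A-C(d=2)
numerator = 250 * 150 * 400 = 15000000
denominator = 250 * 2 = 500
card(S) = 15000000 / 500 = 30000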